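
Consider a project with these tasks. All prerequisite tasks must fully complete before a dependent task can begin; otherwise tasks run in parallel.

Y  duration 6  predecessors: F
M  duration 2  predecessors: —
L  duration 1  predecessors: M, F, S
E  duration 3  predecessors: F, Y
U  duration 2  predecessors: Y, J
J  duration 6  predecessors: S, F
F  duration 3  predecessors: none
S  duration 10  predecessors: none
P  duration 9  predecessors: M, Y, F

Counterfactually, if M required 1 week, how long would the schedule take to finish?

Actual critical path: S→J→U = 10+6+2 = 18 ⇒ 18 weeks.
The longest path through M is only 11 weeks, so M has float 7.
The critical path is still S→J→U; finish is now 18 weeks.

18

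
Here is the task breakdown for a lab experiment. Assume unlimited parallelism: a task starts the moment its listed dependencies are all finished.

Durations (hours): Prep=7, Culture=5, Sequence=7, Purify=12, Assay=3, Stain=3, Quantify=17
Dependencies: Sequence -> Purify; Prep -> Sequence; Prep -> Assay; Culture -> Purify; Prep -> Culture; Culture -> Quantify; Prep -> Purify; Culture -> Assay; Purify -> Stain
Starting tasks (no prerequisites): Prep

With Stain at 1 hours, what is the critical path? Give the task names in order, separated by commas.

Prep, Culture, Quantify

Critical path before the change: Prep→Sequence→Purify→Stain = 7+7+12+3 = 29 giving 29 hours.
Stain is on the critical path; changing it to 1 makes that path 27 hours.
The binding chain switches to Prep→Culture→Quantify = 7+5+17 = 29; finish 29 hours.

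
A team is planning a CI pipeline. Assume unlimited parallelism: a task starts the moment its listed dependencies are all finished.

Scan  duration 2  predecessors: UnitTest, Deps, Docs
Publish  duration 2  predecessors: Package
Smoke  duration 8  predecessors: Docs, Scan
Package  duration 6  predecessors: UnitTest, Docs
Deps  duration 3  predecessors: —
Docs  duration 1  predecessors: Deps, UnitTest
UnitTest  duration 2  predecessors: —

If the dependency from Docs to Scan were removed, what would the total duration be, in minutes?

With the dependency in place, Deps→Docs→Scan→Smoke = 3+1+2+8 = 14 sets the finish at 14 minutes.
Without Docs→Scan, Scan's earliest start moves from 4 to 3.
New critical path: Deps→Scan→Smoke = 3+2+8 = 13 ⇒ 13 minutes.

13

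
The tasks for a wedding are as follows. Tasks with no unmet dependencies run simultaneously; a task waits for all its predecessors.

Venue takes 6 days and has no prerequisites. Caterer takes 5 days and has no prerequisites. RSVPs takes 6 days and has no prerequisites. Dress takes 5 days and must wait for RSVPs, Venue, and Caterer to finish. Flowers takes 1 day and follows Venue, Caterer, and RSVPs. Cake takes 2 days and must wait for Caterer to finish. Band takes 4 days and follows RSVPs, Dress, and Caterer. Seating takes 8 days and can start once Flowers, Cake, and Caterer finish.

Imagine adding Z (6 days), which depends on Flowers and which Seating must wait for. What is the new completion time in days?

Originally the plan takes 15 days.
With Z inserted, Seating now waits for max(Flowers, Cake, Caterer, Z).
New critical path: Venue→Flowers→Z→Seating = 6+1+6+8 = 21 ⇒ 21 days.

21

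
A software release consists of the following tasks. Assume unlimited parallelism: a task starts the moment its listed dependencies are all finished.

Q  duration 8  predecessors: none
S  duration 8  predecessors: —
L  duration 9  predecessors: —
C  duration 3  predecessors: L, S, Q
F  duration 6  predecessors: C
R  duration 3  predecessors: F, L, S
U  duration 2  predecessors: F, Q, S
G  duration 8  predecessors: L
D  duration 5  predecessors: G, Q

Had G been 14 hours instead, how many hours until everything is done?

28

Critical path before the change: L→G→D = 9+8+5 = 22 giving 22 hours.
Since G is critical, the +6 change carries straight to that chain (now 28 hours).
No other chain overtakes it, so the finish is 28 hours.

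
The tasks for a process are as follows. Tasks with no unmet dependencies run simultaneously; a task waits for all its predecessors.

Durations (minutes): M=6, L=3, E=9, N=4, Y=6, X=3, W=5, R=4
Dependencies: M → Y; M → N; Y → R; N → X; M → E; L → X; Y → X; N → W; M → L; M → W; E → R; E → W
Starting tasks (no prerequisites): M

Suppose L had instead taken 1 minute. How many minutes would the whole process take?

20

Baseline: M→E→W = 6+9+5 = 20 → 20 minutes.
The longest path through L is only 12 minutes, so L has float 8.
That remains the longest chain; total 20 minutes.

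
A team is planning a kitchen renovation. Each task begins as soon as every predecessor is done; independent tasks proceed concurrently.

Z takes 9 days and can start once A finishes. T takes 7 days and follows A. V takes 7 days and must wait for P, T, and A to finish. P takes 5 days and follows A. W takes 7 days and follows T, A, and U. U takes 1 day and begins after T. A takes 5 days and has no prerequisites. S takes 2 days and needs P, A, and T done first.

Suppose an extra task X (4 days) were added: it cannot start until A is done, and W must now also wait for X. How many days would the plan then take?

20

Originally the plan takes 20 days.
With X inserted, W now waits for max(T, A, U, X).
New critical path: A→T→U→W = 5+7+1+7 = 20 ⇒ 20 days.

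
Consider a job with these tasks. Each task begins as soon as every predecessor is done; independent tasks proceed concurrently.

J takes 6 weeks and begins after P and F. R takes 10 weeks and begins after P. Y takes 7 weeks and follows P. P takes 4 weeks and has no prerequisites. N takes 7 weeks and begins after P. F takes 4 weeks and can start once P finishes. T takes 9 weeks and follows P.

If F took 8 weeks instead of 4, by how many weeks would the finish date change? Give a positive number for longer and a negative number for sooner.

4

The binding path is P→F→J = 4+4+6 = 14; finish at 14 weeks.
F is on the critical path; changing it to 8 makes that path 18 weeks.
No other chain overtakes it, so the finish is 18 weeks.
Change in finish: 18 − 14 = +4 weeks.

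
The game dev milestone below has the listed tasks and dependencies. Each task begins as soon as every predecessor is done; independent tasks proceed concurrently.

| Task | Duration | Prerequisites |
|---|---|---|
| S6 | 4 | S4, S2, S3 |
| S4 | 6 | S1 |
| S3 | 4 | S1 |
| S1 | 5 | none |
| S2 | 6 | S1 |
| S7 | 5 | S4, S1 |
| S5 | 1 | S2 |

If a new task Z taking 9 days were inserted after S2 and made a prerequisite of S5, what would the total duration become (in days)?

Originally the project takes 16 days.
With Z inserted, S5 now waits for max(S2, Z).
New critical path: S1→S2→Z→S5 = 5+6+9+1 = 21 ⇒ 21 days.

21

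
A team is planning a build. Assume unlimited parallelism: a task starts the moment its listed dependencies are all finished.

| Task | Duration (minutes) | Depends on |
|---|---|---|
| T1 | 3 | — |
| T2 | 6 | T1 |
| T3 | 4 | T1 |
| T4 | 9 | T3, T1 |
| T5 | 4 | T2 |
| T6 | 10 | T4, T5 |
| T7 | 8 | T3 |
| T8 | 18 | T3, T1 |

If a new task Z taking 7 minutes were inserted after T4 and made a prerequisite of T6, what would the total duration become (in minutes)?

Originally the build takes 26 minutes.
With Z inserted, T6 now waits for max(T4, T5, Z).
New critical path: T1→T3→T4→Z→T6 = 3+4+9+7+10 = 33 ⇒ 33 minutes.

33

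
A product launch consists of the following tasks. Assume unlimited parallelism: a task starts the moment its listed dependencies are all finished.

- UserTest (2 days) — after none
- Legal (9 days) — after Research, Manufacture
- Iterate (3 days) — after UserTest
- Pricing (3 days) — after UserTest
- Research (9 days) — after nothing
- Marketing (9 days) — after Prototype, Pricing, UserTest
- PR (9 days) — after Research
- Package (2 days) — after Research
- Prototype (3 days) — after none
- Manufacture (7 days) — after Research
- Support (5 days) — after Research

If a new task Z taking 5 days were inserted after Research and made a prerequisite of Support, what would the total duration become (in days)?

25

Originally the schedule takes 25 days.
With Z inserted, Support now waits for max(Research, Z).
New critical path: Research→Manufacture→Legal = 9+7+9 = 25 ⇒ 25 days.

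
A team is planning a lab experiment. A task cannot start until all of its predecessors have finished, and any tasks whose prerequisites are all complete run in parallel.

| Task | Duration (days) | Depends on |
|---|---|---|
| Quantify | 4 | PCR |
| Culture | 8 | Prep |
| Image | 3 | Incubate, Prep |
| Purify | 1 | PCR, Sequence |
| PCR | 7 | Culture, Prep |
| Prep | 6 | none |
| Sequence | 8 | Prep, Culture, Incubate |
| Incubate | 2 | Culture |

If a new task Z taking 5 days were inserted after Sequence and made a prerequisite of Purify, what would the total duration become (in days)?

Originally the lab experiment takes 25 days.
With Z inserted, Purify now waits for max(PCR, Sequence, Z).
New critical path: Prep→Culture→Incubate→Sequence→Z→Purify = 6+8+2+8+5+1 = 30 ⇒ 30 days.

30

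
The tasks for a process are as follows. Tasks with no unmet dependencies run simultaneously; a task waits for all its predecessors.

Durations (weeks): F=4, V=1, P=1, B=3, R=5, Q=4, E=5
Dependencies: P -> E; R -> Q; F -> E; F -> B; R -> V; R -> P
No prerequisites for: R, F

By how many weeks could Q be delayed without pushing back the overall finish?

2

R→P→E = 5+1+5 = 11 sets the makespan at 11 weeks.
The longest chain containing Q totals 9 weeks.
Slack of Q = 7 − 5 = 2 weeks.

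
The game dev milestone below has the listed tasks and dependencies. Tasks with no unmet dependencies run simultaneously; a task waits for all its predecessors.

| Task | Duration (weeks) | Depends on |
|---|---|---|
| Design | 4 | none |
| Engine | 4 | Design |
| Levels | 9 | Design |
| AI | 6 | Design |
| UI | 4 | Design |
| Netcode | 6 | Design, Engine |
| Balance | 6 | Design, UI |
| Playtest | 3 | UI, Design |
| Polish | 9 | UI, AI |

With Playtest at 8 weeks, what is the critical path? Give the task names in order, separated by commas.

The binding path is Design→AI→Polish = 4+6+9 = 19; finish at 19 weeks.
Playtest has 8 weeks of float (longest path through it is 11).
No other chain overtakes it, so the finish is 19 weeks.

Design, AI, Polish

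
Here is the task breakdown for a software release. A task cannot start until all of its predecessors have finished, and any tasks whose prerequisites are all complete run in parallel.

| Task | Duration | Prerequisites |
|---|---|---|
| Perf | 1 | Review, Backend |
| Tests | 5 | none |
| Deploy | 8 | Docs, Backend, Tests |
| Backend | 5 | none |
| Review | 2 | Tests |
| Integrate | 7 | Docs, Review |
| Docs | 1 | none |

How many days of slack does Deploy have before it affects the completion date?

Tests→Review→Integrate = 5+2+7 = 14 sets the makespan at 14 days.
Deploy finishes as early as 13 and must finish by 14.
Float = 14 − 13 = 1.

1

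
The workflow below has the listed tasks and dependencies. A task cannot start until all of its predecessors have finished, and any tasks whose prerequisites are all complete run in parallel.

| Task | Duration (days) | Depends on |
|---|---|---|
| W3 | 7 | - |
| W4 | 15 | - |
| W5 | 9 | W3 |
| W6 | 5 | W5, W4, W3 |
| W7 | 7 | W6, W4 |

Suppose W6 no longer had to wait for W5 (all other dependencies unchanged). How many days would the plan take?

Original critical path: W3→W5→W6→W7 = 7+9+5+7 = 28 ⇒ 28 days.
Without W5→W6, W6's earliest start moves from 16 to 15.
After: W4→W6→W7 = 15+5+7 = 27 → 27 days.

27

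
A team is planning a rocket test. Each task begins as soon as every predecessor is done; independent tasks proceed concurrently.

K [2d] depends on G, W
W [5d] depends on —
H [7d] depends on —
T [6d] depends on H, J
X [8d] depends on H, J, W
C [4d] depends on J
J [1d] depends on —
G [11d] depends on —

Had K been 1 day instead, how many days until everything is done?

The binding path is H→X = 7+8 = 15; finish at 15 days.
K is off the critical path — its longest chain is 13 days, giving 2 of slack.
No other chain overtakes it, so the finish is 15 days.

15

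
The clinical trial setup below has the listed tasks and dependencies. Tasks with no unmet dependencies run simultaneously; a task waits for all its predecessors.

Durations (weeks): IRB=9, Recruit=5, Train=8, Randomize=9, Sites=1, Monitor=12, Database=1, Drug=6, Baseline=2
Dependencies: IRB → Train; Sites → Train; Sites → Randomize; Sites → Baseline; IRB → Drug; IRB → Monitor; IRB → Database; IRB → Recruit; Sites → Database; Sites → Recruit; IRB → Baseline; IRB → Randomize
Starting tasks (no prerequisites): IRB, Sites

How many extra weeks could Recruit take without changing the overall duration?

7

Critical path: IRB→Monitor = 9+12 = 21, so the finish is 21 weeks.
The longest chain containing Recruit totals 14 weeks.
Float = 21 − 14 = 7.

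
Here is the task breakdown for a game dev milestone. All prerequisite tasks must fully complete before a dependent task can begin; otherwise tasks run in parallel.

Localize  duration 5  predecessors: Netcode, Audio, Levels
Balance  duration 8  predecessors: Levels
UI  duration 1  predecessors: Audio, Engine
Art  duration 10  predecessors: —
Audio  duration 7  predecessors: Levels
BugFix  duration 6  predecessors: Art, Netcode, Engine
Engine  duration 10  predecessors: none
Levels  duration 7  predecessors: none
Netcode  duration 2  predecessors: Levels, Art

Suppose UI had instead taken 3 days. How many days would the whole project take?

19

Baseline: Levels→Audio→Localize = 7+7+5 = 19 → 19 days.
The longest path through UI is only 15 days, so UI has float 4.
The critical path is still Levels→Audio→Localize; finish is now 19 days.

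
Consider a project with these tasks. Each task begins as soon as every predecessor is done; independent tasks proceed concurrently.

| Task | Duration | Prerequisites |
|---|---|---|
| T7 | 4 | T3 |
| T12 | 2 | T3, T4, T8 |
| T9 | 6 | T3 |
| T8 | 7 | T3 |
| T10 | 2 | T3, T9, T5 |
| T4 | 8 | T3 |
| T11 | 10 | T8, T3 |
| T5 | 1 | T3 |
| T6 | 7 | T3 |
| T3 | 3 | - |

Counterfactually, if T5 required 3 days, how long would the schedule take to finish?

20

As given, the longest chain is T3→T8→T11 = 3+7+10 = 20, so the finish is 20 days.
T5 has 14 days of float (longest path through it is 6).
The critical path is still T3→T8→T11; finish is now 20 days.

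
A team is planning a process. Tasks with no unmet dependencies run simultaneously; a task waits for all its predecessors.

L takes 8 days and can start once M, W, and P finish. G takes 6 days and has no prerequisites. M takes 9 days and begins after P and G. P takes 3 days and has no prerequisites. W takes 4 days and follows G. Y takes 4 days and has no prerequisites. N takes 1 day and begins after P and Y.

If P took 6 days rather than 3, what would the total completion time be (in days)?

23

Critical path before the change: G→M→L = 6+9+8 = 23 giving 23 days.
The longest path through P is only 20 days, so P has float 3.
That remains the longest chain; total 23 days.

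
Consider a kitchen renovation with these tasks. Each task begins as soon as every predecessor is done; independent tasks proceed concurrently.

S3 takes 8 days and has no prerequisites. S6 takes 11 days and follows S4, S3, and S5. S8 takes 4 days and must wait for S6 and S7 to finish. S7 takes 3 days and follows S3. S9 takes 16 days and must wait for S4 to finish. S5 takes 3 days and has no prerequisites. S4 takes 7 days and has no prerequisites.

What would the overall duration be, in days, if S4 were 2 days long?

Baseline: S4→S9 = 7+16 = 23 → 23 days.
Since S4 is critical, the -5 change carries straight to that chain (now 18 days).
New critical path: S3→S6→S8 = 8+11+4 = 23 ⇒ 23 days.

23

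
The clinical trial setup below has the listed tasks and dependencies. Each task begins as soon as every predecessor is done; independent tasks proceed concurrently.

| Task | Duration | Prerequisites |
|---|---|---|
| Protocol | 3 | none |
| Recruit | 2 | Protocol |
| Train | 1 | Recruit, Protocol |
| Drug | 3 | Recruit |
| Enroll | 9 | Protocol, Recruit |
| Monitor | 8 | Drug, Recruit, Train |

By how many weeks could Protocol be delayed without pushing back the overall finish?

The longest chain is Protocol→Recruit→Drug→Monitor = 3+2+3+8 = 16; overall finish 16 weeks.
Longest path through Protocol: 16 weeks (earliest finish 3, latest finish 3).
So Protocol can slip 3 − 3 = 0 weeks.

0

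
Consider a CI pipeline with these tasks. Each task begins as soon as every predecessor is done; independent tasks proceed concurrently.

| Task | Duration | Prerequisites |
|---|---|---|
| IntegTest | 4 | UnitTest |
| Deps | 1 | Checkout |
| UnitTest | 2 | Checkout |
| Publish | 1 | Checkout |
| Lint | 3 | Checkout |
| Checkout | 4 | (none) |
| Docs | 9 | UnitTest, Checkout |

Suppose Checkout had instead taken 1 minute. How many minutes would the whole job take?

12

The binding path is Checkout→UnitTest→Docs = 4+2+9 = 15; finish at 15 minutes.
Checkout lies on that path, so at 1 minute the path becomes 12 minutes.
No other chain overtakes it, so the finish is 12 minutes.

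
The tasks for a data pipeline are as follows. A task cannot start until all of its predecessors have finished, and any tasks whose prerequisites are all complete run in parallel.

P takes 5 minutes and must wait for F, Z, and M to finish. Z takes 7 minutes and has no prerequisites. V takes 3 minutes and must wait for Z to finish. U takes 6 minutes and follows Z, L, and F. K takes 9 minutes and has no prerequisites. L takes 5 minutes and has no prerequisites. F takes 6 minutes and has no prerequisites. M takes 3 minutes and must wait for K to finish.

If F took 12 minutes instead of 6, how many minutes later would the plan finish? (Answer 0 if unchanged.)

1

Baseline: K→M→P = 9+3+5 = 17 → 17 minutes.
F has 5 minutes of float (longest path through it is 12).
New critical path: F→U = 12+6 = 18 ⇒ 18 minutes.
Change in finish: 18 − 17 = +1 minutes.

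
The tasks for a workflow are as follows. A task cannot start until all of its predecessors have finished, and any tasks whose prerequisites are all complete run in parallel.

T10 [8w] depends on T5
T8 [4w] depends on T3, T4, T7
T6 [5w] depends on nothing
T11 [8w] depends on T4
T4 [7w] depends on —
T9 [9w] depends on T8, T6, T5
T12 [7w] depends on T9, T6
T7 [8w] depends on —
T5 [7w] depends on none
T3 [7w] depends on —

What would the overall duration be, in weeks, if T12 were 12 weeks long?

As given, the longest chain is T7→T8→T9→T12 = 8+4+9+7 = 28, so the finish is 28 weeks.
T12 lies on that path, so at 12 weeks the path becomes 33 weeks.
That remains the longest chain; total 33 weeks.

33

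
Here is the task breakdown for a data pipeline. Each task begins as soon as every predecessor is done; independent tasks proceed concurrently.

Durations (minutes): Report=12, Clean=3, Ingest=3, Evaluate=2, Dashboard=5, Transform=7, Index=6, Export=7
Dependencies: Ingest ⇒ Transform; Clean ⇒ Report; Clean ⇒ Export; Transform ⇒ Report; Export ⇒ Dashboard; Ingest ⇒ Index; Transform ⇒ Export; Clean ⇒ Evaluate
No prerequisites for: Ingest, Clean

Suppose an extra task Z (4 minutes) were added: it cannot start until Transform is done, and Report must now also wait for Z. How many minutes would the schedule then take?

Originally the schedule takes 22 minutes.
With Z inserted, Report now waits for max(Clean, Transform, Z).
New critical path: Ingest→Transform→Z→Report = 3+7+4+12 = 26 ⇒ 26 minutes.

26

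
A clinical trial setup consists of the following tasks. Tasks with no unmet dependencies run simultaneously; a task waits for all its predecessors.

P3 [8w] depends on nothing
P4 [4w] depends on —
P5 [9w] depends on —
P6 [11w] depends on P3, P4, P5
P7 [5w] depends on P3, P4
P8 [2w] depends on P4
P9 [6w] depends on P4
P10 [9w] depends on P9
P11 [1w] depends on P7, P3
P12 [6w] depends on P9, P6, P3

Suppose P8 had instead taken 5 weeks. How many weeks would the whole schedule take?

Baseline: P5→P6→P12 = 9+11+6 = 26 → 26 weeks.
P8 has 20 weeks of float (longest path through it is 6).
The critical path is still P5→P6→P12; finish is now 26 weeks.

26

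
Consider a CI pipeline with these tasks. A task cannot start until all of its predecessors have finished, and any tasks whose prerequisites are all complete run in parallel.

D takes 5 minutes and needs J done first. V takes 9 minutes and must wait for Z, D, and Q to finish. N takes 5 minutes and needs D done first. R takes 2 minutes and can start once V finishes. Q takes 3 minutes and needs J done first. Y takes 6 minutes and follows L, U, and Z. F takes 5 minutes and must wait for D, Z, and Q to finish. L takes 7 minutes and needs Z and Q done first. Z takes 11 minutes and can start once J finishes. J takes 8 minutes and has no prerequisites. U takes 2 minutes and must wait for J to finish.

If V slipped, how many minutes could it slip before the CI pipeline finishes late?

Critical path: J→Z→L→Y = 8+11+7+6 = 32, so the finish is 32 minutes.
V finishes as early as 28 and must finish by 30.
Slack of V = 21 − 19 = 2 minutes.

2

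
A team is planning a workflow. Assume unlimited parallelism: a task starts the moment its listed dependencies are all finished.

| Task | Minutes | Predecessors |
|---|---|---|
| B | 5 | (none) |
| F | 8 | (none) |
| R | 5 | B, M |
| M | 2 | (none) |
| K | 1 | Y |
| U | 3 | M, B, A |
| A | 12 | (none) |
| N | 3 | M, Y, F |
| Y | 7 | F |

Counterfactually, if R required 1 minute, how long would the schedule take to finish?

18

Critical path before the change: F→Y→N = 8+7+3 = 18 giving 18 minutes.
R is off the critical path — its longest chain is 10 minutes, giving 8 of slack.
That remains the longest chain; total 18 minutes.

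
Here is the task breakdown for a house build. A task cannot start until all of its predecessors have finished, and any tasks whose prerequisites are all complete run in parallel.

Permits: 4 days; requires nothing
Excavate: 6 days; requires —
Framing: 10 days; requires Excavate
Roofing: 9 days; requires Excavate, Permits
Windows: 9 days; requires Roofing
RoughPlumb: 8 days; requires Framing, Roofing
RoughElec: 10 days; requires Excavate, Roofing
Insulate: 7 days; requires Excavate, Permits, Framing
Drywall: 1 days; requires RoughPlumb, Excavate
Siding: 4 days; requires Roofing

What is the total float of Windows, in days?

1

Critical path: Excavate→Framing→RoughPlumb→Drywall = 6+10+8+1 = 25, so the finish is 25 days.
The longest chain containing Windows totals 24 days.
So Windows can slip 25 − 24 = 1 day.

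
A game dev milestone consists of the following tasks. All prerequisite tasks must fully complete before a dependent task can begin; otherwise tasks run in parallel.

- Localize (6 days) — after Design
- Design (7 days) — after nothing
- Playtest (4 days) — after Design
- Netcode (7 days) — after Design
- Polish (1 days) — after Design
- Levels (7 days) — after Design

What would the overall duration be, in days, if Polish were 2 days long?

Critical path before the change: Design→Levels = 7+7 = 14 giving 14 days.
The longest path through Polish is only 8 days, so Polish has float 6.
No other chain overtakes it, so the finish is 14 days.

14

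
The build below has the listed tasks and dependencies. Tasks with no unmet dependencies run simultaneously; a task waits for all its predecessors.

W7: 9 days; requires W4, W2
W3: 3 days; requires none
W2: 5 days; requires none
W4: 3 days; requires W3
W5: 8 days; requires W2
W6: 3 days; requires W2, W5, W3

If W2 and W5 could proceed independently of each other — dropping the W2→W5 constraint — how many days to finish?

Before: longest chain W2→W5→W6 = 5+8+3 = 16, finish 16.
Without W2→W5, W5's earliest start moves from 5 to 0.
New critical path: W3→W4→W7 = 3+3+9 = 15 ⇒ 15 days.

15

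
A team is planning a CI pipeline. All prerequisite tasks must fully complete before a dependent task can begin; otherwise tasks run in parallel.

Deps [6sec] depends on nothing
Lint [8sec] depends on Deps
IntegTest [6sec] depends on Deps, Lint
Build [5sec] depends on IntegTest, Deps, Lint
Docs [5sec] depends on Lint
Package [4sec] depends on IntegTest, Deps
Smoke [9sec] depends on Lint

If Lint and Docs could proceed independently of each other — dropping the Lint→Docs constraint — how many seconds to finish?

25

Original critical path: Deps→Lint→IntegTest→Build = 6+8+6+5 = 25 ⇒ 25 seconds.
Without Lint→Docs, Docs's earliest start moves from 14 to 0.
The longest chain is now Deps→Lint→IntegTest→Build = 6+8+6+5 = 25, so the job takes 25 seconds.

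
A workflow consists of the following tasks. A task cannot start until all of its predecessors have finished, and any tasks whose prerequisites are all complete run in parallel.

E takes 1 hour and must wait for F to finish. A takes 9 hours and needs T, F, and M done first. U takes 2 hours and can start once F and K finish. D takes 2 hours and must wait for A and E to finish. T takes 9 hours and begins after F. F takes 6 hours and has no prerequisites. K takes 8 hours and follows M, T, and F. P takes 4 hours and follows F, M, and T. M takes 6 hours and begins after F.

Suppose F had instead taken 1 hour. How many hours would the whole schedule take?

Baseline: F→T→A→D = 6+9+9+2 = 26 → 26 hours.
F lies on that path, so at 1 hour the path becomes 21 hours.
The critical path is still F→T→A→D; finish is now 21 hours.

21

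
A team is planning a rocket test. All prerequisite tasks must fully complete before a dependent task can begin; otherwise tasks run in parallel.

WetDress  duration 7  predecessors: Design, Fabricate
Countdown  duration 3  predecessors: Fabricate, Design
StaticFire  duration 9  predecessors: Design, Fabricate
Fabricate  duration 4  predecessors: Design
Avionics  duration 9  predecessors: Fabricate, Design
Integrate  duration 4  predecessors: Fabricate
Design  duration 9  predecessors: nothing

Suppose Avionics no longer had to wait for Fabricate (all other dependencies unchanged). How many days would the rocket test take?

Original critical path: Design→Fabricate→Avionics = 9+4+9 = 22 ⇒ 22 days.
Without Fabricate→Avionics, Avionics's earliest start moves from 13 to 9.
The longest chain is now Design→Fabricate→StaticFire = 9+4+9 = 22, so the rocket test takes 22 days.

22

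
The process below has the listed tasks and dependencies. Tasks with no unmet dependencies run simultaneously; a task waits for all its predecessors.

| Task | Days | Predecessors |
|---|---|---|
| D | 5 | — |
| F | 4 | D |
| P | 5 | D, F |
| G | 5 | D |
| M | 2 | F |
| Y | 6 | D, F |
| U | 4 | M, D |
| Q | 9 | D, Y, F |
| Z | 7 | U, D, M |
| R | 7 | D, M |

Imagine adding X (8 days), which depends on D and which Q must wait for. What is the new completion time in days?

Originally the plan takes 24 days.
With X inserted, Q now waits for max(D, Y, F, X).
New critical path: D→F→Y→Q = 5+4+6+9 = 24 ⇒ 24 days.

24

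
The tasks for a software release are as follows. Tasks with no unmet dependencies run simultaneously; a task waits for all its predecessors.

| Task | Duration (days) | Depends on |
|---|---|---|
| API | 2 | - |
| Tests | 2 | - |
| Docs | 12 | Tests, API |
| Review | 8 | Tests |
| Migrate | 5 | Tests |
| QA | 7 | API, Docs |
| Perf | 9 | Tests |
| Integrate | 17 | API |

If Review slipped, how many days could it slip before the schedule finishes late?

11

The longest chain is API→Docs→QA = 2+12+7 = 21; overall finish 21 days.
Longest path through Review: 10 days (earliest finish 10, latest finish 21).
So Review can slip 21 − 10 = 11 days.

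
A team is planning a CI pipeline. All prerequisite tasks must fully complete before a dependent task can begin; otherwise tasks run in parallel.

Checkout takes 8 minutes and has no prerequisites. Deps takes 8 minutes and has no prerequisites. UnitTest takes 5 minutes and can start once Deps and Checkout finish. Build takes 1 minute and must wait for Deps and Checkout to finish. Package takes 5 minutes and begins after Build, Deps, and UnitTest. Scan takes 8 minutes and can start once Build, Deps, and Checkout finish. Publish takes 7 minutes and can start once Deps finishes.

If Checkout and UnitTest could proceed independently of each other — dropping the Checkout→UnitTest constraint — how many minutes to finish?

Before: longest chain Checkout→UnitTest→Package = 8+5+5 = 18, finish 18.
Dropping Checkout→UnitTest doesn't change UnitTest's earliest start (8); another predecessor still binds.
The longest chain is now Deps→UnitTest→Package = 8+5+5 = 18, so the job takes 18 minutes.

18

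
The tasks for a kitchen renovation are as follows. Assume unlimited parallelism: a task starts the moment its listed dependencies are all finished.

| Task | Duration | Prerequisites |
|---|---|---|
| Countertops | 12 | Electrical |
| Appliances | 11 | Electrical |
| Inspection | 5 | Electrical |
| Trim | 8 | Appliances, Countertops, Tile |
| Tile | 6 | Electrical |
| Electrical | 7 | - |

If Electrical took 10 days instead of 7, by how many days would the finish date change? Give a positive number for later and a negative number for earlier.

Actual critical path: Electrical→Countertops→Trim = 7+12+8 = 27 ⇒ 27 days.
Since Electrical is critical, the +3 change carries straight to that chain (now 30 days).
No other chain overtakes it, so the finish is 30 days.
Change in finish: 30 − 27 = +3 days.

3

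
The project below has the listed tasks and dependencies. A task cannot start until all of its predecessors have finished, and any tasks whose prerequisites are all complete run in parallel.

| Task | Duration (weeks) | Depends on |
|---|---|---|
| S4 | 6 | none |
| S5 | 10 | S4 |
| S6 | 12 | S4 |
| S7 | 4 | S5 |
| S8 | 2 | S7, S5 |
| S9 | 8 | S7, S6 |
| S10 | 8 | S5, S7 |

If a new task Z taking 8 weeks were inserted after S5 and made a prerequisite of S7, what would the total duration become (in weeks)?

36

Originally the plan takes 28 weeks.
With Z inserted, S7 now waits for max(S5, Z).
New critical path: S4→S5→Z→S7→S9 = 6+10+8+4+8 = 36 ⇒ 36 weeks.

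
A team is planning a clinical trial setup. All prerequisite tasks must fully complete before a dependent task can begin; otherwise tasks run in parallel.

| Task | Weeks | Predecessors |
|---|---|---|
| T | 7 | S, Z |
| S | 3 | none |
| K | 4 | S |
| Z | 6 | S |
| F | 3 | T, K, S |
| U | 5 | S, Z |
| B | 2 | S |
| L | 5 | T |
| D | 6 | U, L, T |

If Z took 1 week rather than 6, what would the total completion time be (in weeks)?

22

Critical path before the change: S→Z→T→L→D = 3+6+7+5+6 = 27 giving 27 weeks.
Since Z is critical, the -5 change carries straight to that chain (now 22 weeks).
The critical path is still S→Z→T→L→D; finish is now 22 weeks.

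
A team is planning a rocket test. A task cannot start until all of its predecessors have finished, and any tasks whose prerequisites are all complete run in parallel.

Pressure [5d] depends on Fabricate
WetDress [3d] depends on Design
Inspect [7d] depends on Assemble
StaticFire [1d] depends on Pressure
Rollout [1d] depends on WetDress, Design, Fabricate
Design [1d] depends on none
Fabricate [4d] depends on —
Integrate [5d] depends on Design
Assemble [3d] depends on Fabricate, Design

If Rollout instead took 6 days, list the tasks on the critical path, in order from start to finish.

Fabricate, Assemble, Inspect

Baseline: Fabricate→Assemble→Inspect = 4+3+7 = 14 → 14 days.
Rollout has 9 days of float (longest path through it is 5).
That remains the longest chain; total 14 days.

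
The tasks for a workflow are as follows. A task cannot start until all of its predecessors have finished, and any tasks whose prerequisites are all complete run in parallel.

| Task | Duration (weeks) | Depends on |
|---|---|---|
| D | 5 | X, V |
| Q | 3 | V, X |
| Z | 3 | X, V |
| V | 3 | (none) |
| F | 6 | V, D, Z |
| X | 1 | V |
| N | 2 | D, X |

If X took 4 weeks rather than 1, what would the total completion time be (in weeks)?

The binding path is V→X→D→F = 3+1+5+6 = 15; finish at 15 weeks.
X is on the critical path; changing it to 4 makes that path 18 weeks.
No other chain overtakes it, so the finish is 18 weeks.

18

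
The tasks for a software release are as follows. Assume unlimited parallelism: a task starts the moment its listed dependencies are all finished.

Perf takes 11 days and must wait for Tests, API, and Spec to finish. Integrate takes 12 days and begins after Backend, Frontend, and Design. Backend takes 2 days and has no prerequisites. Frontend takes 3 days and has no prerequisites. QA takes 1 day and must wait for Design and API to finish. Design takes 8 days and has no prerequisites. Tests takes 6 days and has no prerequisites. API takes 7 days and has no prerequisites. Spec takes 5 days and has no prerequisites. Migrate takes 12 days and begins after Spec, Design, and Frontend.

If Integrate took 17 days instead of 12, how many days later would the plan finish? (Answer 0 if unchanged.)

5

As given, the longest chain is Design→Integrate = 8+12 = 20, so the finish is 20 days.
Since Integrate is critical, the +5 change carries straight to that chain (now 25 days).
No other chain overtakes it, so the finish is 25 days.
Change in finish: 25 − 20 = +5 days.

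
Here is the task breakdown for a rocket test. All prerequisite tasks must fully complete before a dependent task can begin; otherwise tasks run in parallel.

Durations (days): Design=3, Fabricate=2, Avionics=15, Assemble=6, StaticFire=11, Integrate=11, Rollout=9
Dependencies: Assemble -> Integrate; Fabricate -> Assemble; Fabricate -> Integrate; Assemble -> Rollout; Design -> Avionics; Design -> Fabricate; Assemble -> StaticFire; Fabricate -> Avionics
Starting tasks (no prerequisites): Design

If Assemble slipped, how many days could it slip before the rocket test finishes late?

The longest chain is Design→Fabricate→Assemble→StaticFire = 3+2+6+11 = 22; overall finish 22 days.
The longest chain containing Assemble totals 22 days.
Slack of Assemble = 5 − 5 = 0 days.

0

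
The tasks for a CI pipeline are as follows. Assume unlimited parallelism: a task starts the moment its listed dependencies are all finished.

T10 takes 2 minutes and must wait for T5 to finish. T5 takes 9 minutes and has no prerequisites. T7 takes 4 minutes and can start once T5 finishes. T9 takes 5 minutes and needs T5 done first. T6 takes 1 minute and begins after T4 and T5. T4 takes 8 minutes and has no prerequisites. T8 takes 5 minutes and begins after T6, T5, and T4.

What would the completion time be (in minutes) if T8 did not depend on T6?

Original critical path: T5→T6→T8 = 9+1+5 = 15 ⇒ 15 minutes.
Without T6→T8, T8's earliest start moves from 10 to 9.
The longest chain is now T5→T8 = 9+5 = 14, so the project takes 14 minutes.

14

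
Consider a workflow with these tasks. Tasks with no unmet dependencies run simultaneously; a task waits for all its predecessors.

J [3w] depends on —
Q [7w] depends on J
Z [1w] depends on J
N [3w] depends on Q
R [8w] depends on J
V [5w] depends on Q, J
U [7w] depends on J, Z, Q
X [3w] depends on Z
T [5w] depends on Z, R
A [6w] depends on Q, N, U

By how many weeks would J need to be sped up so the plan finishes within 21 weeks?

2

Current finish: 23 weeks; target: 21.
J is on every critical path, so each week cut from J cuts the finish by one (this holds down to a finish of 21).
Need 23 − 21 = 2 weeks off J → J becomes 1 week, finish becomes 21.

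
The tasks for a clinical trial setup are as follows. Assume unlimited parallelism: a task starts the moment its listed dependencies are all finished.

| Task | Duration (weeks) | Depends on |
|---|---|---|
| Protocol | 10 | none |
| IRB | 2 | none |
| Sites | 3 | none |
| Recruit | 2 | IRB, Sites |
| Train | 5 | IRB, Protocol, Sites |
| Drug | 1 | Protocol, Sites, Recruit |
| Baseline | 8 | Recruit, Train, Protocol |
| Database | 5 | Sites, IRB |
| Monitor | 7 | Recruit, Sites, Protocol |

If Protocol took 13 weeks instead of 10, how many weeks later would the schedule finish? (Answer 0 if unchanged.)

Actual critical path: Protocol→Train→Baseline = 10+5+8 = 23 ⇒ 23 weeks.
Protocol lies on that path, so at 13 weeks the path becomes 26 weeks.
No other chain overtakes it, so the finish is 26 weeks.
Change in finish: 26 − 23 = +3 weeks.

3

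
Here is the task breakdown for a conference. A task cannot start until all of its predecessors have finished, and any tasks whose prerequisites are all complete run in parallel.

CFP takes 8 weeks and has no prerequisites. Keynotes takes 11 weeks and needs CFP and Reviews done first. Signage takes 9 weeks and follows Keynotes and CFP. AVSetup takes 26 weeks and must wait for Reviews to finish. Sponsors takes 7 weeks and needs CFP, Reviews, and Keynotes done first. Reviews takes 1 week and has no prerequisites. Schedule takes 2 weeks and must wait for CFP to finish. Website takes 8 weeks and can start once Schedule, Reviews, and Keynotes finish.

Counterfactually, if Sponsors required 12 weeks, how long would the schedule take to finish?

31

Actual critical path: CFP→Keynotes→Signage = 8+11+9 = 28 ⇒ 28 weeks.
The longest path through Sponsors is only 26 weeks, so Sponsors has float 2.
New critical path: CFP→Keynotes→Sponsors = 8+11+12 = 31 ⇒ 31 weeks.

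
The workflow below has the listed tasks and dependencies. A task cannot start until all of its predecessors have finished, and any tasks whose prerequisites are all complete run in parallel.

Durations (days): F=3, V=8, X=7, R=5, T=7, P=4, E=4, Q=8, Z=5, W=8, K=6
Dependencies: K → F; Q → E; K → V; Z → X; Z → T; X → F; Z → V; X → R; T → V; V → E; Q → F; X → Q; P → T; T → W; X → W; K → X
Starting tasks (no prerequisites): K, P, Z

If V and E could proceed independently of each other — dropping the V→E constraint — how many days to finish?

Original critical path: K→X→Q→E = 6+7+8+4 = 25 ⇒ 25 days.
Dropping V→E doesn't change E's earliest start (21); another predecessor still binds.
The longest chain is now K→X→Q→E = 6+7+8+4 = 25, so the project takes 25 days.

25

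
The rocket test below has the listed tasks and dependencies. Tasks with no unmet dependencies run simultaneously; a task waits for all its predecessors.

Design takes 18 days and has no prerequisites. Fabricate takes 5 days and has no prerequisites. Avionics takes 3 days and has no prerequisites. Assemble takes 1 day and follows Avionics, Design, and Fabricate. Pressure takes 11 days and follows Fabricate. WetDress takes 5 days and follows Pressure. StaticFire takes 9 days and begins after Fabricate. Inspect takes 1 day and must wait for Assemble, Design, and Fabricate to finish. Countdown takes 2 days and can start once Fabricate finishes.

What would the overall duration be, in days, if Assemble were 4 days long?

23

The binding path is Fabricate→Pressure→WetDress = 5+11+5 = 21; finish at 21 days.
Assemble has 1 day of float (longest path through it is 20).
New critical path: Design→Assemble→Inspect = 18+4+1 = 23 ⇒ 23 days.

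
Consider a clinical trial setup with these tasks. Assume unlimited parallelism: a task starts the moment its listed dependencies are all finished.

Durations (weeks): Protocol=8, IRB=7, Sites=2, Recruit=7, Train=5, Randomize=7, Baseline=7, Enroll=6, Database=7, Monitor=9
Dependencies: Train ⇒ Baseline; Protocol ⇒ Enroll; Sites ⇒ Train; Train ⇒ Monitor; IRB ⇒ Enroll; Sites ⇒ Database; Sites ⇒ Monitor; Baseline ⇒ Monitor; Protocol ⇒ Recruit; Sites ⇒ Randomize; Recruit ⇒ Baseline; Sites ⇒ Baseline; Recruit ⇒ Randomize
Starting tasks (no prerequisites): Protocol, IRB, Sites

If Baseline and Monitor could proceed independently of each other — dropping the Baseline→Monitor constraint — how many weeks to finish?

With the dependency in place, Protocol→Recruit→Baseline→Monitor = 8+7+7+9 = 31 sets the finish at 31 weeks.
Without Baseline→Monitor, Monitor's earliest start moves from 22 to 7.
The longest chain is now Protocol→Recruit→Randomize = 8+7+7 = 22, so the job takes 22 weeks.

22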